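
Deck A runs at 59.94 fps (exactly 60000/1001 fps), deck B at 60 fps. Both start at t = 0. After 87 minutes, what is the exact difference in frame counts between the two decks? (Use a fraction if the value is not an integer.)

313200/1001 frames

87 min = 5220 s.
A emits 60000/1001 × 5220 = 313200000/1001 frames; B emits 60 × 5220 = 313200.
Difference = 313200/1001 frames (≈ 312.8871); B is ahead of A.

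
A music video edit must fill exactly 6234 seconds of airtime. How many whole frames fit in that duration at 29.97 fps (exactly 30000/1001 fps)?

Frames = 6234 × 30000/1001 = 187020000/1001 ≈ 186833.1668.
Complete frames: 186833.

186833 frames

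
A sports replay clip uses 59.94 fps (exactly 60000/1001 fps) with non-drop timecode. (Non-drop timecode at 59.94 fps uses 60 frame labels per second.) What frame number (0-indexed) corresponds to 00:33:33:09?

120789

Total seconds to the label: (0 × 3600 + 33 × 60 + 33) = 2013.
Frame index = 2013 × 60 + 9 = 120789.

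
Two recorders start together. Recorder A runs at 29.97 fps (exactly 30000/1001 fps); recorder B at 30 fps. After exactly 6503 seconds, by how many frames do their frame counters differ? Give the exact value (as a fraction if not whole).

27870/143 frames

A emits 30000/1001 × 6503 = 27870000/143 frames; B emits 30 × 6503 = 195090.
Difference = 27870/143 frames (≈ 194.8951); B is ahead of A.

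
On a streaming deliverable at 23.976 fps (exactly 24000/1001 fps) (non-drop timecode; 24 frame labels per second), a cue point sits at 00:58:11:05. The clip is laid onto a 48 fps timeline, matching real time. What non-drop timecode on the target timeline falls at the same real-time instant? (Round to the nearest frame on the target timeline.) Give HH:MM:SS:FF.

00:58:14:34

Source frame index: (0×3600 + 58×60 + 11) × 24 + 5 = 83789.
Real time: 83789 / (24000/1001) = 83872789/24000 s.
Target frame: (83872789/24000) × (48) = 83872789/500 ≈ 167745.578 → 167746.
At 48 labels/s: frame 167746 → 00:58:14:34.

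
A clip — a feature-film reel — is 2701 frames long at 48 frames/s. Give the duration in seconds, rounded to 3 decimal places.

56.271 seconds

Running time = 2701 × 1/48 = 2701/48 s ≈ 56.271 s.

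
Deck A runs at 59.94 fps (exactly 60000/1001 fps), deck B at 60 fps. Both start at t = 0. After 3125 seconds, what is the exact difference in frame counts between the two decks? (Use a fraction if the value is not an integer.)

187500/1001 frames

A emits 60000/1001 × 3125 = 187500000/1001 frames; B emits 60 × 3125 = 187500.
Difference = 187500/1001 frames (≈ 187.3127); B is ahead of A.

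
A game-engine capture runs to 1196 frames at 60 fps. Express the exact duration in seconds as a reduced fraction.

299/15 seconds

Running time = 1196 ÷ (60) = 1196 × 1/60 = 299/15 s.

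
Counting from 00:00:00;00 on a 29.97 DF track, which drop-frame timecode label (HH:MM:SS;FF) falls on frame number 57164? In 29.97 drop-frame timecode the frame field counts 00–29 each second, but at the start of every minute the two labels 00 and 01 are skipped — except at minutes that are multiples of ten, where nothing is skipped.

00:31:47;10

Each 10-minute DF block holds 10 × 60 × 30 − 9 × 2 = 17982 frames. 57164 ÷ 17982 → 3 full blocks, remainder 3218.
Within the partial block the first minute is 1800 frames and each further minute 1798, so 1 further minute boundary passed. Total skipped labels = 18 × 3 + 2 × 1 = 56.
Non-drop label index = 57164 + 56 = 57220; at 30 labels/s that is 00:31:47:10, i.e. DF 00:31:47;10.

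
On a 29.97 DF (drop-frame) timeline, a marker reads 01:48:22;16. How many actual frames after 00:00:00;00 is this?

194880

As if non-drop at 30 labels/s: (1 × 3600 + 48 × 60 + 22) × 30 + 16 = 195076.
Minute boundaries passed: 108; those not divisible by 10: 108 − 10 = 98; dropped labels = 2 × 98 = 196.
Actual frame index = 195076 − 196 = 194880.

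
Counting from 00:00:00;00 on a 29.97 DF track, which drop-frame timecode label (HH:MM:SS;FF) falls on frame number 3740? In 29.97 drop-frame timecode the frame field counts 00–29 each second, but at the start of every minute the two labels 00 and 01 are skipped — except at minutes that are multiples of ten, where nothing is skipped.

00:02:04;24

Ten DF minutes hold 17982 frames, so frame 3740 lies in block 0 (frames 0–17981) with 3740 frames into that block.
The block's first minute is 1800 frames and the rest 1798 each; 3740 frames reaches minute 2, so 0 × 18 + 2 × 2 = 4 labels have been skipped so far.
Adding those back, label number 3740 + 4 = 3744 at 30 labels/s is 124 s + 24 f = 0 h 2 min 4 s frame 24, i.e. 00:02:04;24.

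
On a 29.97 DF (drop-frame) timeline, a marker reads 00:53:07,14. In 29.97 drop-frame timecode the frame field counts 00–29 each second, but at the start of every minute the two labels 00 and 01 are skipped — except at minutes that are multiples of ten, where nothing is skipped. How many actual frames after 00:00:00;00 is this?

Complete 10-minute blocks: 5, each 17982 frames → 89910.
Remaining 3 whole minutes in the current block: 1800 + 2 × 1798 = 5396 frames.
Within the current minute: 7 × 30 + 14 − 2 = 222 (labels ;00/;01 skipped at this minute). Total = 89910 + 5396 + 222 = 95528.

95528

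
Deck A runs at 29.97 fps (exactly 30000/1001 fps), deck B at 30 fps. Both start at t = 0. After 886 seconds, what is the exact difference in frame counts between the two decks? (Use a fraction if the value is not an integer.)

26580/1001 frames

A emits 30000/1001 × 886 = 26580000/1001 frames; B emits 30 × 886 = 26580.
Difference = 26580/1001 frames (≈ 26.5534); B is ahead of A.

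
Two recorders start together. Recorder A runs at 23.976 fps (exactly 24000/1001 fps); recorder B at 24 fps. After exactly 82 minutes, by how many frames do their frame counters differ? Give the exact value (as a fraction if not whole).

118080/1001 frames

82 min = 4920 s.
A emits 24000/1001 × 4920 = 118080000/1001 frames; B emits 24 × 4920 = 118080.
Difference = 118080/1001 frames (≈ 117.9620); B is ahead of A.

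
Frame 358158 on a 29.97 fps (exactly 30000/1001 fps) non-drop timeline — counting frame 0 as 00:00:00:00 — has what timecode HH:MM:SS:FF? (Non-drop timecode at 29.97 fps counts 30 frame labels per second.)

358158 ÷ 30 = 11938 full seconds, remainder 18 frames.
11938 s = 3 h 18 min 58 s.
Timecode: 03:18:58:18.

03:18:58:18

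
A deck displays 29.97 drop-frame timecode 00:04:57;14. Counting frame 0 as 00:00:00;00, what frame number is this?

As if non-drop at 30 labels/s: (0 × 3600 + 4 × 60 + 57) × 30 + 14 = 8924.
Minute boundaries passed: 4; those not divisible by 10: 4 − 0 = 4; dropped labels = 2 × 4 = 8.
Actual frame index = 8924 − 8 = 8916.

8916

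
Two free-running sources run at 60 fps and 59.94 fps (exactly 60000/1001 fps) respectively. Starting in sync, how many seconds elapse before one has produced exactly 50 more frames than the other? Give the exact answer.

The gap grows by |60000/1001 − 60| = 60/1001 frames per second.
Time for a 50-frame gap: 50 ÷ (60/1001) = 5005/6 s.

5005/6 seconds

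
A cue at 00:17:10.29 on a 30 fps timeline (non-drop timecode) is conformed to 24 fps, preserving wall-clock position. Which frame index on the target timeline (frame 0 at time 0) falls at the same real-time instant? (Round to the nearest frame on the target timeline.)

frame 24743

Source frame index: (0×3600 + 17×60 + 10) × 30 + 29 = 30929.
Real time: 30929 / (30) = 30929/30 s.
Target frame: (30929/30) × (24) = 123716/5 ≈ 24743.200 → 24743.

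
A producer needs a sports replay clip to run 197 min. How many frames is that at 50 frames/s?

197 min = 11820 s.
Frames = 11820 × 50 = 591000.

591000 frames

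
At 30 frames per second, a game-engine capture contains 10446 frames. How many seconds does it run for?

Running time = 10446 / (30) = 348.2 s.

348.2 seconds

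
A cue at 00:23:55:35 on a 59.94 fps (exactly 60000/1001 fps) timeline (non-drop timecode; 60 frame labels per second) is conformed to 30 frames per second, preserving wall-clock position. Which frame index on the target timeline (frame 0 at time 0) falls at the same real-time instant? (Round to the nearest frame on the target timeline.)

frame 43111

Source frame index: (0×3600 + 23×60 + 55) × 60 + 35 = 86135.
Real time: 86135 / (60000/1001) = 17244227/12000 s.
Target frame: (17244227/12000) × (30) = 17244227/400 ≈ 43110.567 → 43111.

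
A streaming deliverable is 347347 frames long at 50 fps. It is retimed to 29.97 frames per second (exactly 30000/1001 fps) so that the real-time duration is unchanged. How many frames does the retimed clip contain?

Target frames = source frames × (target rate / source rate) = 347347 × (30000/1001)/(50) = 347347 × 600/1001 = 208200.

208200 frames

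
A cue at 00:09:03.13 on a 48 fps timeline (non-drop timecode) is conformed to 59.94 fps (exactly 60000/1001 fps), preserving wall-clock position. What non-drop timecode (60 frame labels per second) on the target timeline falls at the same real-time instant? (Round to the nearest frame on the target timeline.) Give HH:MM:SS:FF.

00:09:02:44

Source frame index: (0×3600 + 9×60 + 3) × 48 + 13 = 26077.
Real time: 26077 / (48) = 26077/48 s.
Target frame: (26077/48) × (60000/1001) = 32596250/1001 ≈ 32563.686 → 32564.
At 60 labels/s: frame 32564 → 00:09:02:44.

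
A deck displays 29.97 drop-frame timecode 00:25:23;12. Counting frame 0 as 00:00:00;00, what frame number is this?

As if non-drop at 30 labels/s: (0 × 3600 + 25 × 60 + 23) × 30 + 12 = 45702.
Minute boundaries passed: 25; those not divisible by 10: 25 − 2 = 23; dropped labels = 2 × 23 = 46.
Actual frame index = 45702 − 46 = 45656.

45656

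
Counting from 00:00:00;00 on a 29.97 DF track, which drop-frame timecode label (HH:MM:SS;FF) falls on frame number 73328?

00:40:46;20

Each 10-minute DF block holds 10 × 60 × 30 − 9 × 2 = 17982 frames. 73328 ÷ 17982 → 4 full blocks, remainder 1400.
Within the partial block the first minute is 1800 frames and each further minute 1798, so 0 further minute boundaries passed. Total skipped labels = 18 × 4 + 2 × 0 = 72.
Non-drop label index = 73328 + 72 = 73400; at 30 labels/s that is 00:40:46:20, i.e. DF 00:40:46;20.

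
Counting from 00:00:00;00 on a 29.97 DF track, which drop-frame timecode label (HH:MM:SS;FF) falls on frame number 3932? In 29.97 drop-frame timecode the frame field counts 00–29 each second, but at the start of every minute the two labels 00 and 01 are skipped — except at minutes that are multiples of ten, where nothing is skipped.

00:02:11;06

Ten DF minutes hold 17982 frames, so frame 3932 lies in block 0 (frames 0–17981) with 3932 frames into that block.
The block's first minute is 1800 frames and the rest 1798 each; 3932 frames reaches minute 2, so 0 × 18 + 2 × 2 = 4 labels have been skipped so far.
Adding those back, label number 3932 + 4 = 3936 at 30 labels/s is 131 s + 6 f = 0 h 2 min 11 s frame 6, i.e. 00:02:11;06.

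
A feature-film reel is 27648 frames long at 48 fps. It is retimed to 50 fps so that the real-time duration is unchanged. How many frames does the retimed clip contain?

Target frames = source frames × (target rate / source rate) = 27648 × (50)/(48) = 27648 × 25/24 = 28800.

28800 frames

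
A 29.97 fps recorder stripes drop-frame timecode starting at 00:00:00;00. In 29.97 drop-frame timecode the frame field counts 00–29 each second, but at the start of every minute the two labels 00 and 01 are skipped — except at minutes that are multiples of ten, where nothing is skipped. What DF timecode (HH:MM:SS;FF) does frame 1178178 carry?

10:55:11;28

Each 10-minute DF block holds 10 × 60 × 30 − 9 × 2 = 17982 frames. 1178178 ÷ 17982 → 65 full blocks, remainder 9348.
Within the partial block the first minute is 1800 frames and each further minute 1798, so 5 further minute boundaries passed. Total skipped labels = 18 × 65 + 2 × 5 = 1180.
Non-drop label index = 1178178 + 1180 = 1179358; at 30 labels/s that is 10:55:11:28, i.e. DF 10:55:11;28.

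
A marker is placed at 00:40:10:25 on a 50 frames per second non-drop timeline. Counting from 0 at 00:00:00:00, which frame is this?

frame 120525

Total seconds to the label: (0 × 3600 + 40 × 60 + 10) = 2410.
Frame index = 2410 × 50 + 25 = 120525.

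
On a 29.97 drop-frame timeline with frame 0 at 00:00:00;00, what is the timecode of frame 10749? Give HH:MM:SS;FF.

00:05:58;19

Each 10-minute DF block holds 10 × 60 × 30 − 9 × 2 = 17982 frames. 10749 ÷ 17982 → 0 full blocks, remainder 10749.
Within the partial block the first minute is 1800 frames and each further minute 1798, so 5 further minute boundaries passed. Total skipped labels = 18 × 0 + 2 × 5 = 10.
Non-drop label index = 10749 + 10 = 10759; at 30 labels/s that is 00:05:58:19, i.e. DF 00:05:58;19.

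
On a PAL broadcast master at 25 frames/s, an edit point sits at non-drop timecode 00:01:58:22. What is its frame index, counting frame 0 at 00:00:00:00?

frame 2972

Total seconds to the label: (0 × 3600 + 1 × 60 + 58) = 118.
Frame index = 118 × 25 + 22 = 2972.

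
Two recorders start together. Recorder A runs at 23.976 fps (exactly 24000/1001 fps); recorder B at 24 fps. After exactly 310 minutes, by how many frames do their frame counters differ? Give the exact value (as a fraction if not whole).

310 min = 18600 s.
A emits 24000/1001 × 18600 = 446400000/1001 frames; B emits 24 × 18600 = 446400.
Difference = 446400/1001 frames (≈ 445.9540); B is ahead of A.

446400/1001 frames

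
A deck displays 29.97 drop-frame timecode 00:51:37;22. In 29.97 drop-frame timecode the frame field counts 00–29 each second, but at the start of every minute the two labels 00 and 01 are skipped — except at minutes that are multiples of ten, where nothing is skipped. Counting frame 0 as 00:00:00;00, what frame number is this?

Complete 10-minute blocks: 5, each 17982 frames → 89910.
Remaining 1 whole minute in the current block: 1800 + 0 × 1798 = 1800 frames.
Within the current minute: 37 × 30 + 22 − 2 = 1130 (labels ;00/;01 skipped at this minute). Total = 89910 + 1800 + 1130 = 92840.

92840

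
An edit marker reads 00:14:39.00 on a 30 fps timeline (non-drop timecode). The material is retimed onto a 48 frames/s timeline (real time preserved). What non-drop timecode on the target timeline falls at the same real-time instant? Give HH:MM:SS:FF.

00:14:39:00

Source frame index: (0×3600 + 14×60 + 39) × 30 + 0 = 26370.
Real time: 26370 / (30) = 879 s.
Target frame: (879) × (48) = 42192.
At 48 labels/s: frame 42192 → 00:14:39:00.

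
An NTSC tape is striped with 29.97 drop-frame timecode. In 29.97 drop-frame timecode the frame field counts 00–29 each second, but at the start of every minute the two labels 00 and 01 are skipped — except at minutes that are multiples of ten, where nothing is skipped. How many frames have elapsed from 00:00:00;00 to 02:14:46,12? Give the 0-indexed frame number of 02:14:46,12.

Complete 10-minute blocks: 13, each 17982 frames → 233766.
Remaining 4 whole minutes in the current block: 1800 + 3 × 1798 = 7194 frames.
Within the current minute: 46 × 30 + 12 − 2 = 1390 (labels ;00/;01 skipped at this minute). Total = 233766 + 7194 + 1390 = 242350.

242350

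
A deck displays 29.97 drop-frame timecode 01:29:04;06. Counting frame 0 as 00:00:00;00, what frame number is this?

As if non-drop at 30 labels/s: (1 × 3600 + 29 × 60 + 4) × 30 + 6 = 160326.
Minute boundaries passed: 89; those not divisible by 10: 89 − 8 = 81; dropped labels = 2 × 81 = 162.
Actual frame index = 160326 − 162 = 160164.

160164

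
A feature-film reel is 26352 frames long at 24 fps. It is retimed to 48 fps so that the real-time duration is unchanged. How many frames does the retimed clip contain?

52704 frames

Frames at target rate = 26352 × (48) / (24) = 52704.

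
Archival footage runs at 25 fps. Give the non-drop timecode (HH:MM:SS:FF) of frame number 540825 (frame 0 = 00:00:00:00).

540825 ÷ 25 = 21633 full seconds, remainder 0 frames.
21633 s = 6 h 0 min 33 s.
Timecode: 06:00:33:00.

06:00:33:00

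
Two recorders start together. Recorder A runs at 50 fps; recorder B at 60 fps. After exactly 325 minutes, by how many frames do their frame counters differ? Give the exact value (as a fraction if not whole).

325 min = 19500 s.
A emits 50 × 19500 = 975000 frames; B emits 60 × 19500 = 1170000.
Difference = 195000 frames; B is ahead of A.

195000 frames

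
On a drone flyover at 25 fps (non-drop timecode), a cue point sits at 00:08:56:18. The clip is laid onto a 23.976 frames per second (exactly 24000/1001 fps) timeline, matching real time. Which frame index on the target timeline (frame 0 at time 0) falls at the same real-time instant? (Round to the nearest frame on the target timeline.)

frame 12868

Source frame index: (0×3600 + 8×60 + 56) × 25 + 18 = 13418.
Real time: 13418 / (25) = 13418/25 s.
Target frame: (13418/25) × (24000/1001) = 12881280/1001 ≈ 12868.412 → 12868.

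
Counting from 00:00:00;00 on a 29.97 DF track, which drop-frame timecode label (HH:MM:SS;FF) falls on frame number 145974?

01:21:10;20

Ten DF minutes hold 17982 frames, so frame 145974 lies in block 8 (frames 143856–161837) with 2118 frames into that block.
The block's first minute is 1800 frames and the rest 1798 each; 2118 frames reaches minute 1, so 8 × 18 + 1 × 2 = 146 labels have been skipped so far.
Adding those back, label number 145974 + 146 = 146120 at 30 labels/s is 4870 s + 20 f = 1 h 21 min 10 s frame 20, i.e. 01:21:10;20.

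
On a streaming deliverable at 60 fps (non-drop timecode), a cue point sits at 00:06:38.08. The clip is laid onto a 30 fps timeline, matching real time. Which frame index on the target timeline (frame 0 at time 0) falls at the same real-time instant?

Source frame index: (0×3600 + 6×60 + 38) × 60 + 8 = 23888.
Real time: 23888 / (60) = 5972/15 s.
Target frame: (5972/15) × (30) = 11944.

frame 11944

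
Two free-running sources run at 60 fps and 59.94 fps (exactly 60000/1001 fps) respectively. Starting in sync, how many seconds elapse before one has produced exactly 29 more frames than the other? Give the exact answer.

29029/60 seconds

The gap grows by |60000/1001 − 60| = 60/1001 frames per second.
Time for a 29-frame gap: 29 ÷ (60/1001) = 29029/60 s.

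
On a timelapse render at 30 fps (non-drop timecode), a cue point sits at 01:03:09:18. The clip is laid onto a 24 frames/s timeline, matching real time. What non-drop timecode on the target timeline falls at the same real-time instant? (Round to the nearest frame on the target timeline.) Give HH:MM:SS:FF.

Source frame index: (1×3600 + 3×60 + 9) × 30 + 18 = 113688.
Real time: 113688 / (30) = 18948/5 s.
Target frame: (18948/5) × (24) = 454752/5 ≈ 90950.400 → 90950.
At 24 labels/s: frame 90950 → 01:03:09:14.

01:03:09:14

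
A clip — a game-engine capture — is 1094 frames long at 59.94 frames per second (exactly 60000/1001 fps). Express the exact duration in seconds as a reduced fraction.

Running time = 1094 ÷ (60000/1001) = 1094 × 1001/60000 = 547547/30000 s.

547547/30000 seconds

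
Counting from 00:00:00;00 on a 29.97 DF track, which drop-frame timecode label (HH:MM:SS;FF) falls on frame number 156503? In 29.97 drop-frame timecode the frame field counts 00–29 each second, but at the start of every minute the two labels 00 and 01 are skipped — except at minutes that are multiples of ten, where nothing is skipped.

Ten DF minutes hold 17982 frames, so frame 156503 lies in block 8 (frames 143856–161837) with 12647 frames into that block.
The block's first minute is 1800 frames and the rest 1798 each; 12647 frames reaches minute 7, so 8 × 18 + 7 × 2 = 158 labels have been skipped so far.
Adding those back, label number 156503 + 158 = 156661 at 30 labels/s is 5222 s + 1 f = 1 h 27 min 2 s frame 1, i.e. 01:27:02;01.

01:27:02;01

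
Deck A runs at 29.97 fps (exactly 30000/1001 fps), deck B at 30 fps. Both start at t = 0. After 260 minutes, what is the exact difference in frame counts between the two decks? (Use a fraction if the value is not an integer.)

260 min = 15600 s.
A emits 30000/1001 × 15600 = 36000000/77 frames; B emits 30 × 15600 = 468000.
Difference = 36000/77 frames (≈ 467.5325); B is ahead of A.

36000/77 frames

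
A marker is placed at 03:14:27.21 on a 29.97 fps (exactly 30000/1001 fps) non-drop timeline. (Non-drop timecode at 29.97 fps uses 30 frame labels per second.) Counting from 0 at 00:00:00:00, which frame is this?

350031

Total seconds to the label: (3 × 3600 + 14 × 60 + 27) = 11667.
Frame index = 11667 × 30 + 21 = 350031.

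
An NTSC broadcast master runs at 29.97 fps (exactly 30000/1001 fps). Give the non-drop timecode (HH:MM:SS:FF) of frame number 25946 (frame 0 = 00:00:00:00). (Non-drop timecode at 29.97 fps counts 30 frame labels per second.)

00:14:24:26

25946 ÷ 30 = 864 full seconds, remainder 26 frames.
864 s = 0 h 14 min 24 s.
Timecode: 00:14:24:26.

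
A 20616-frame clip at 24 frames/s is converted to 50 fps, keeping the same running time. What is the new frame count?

42950 frames

Target frames = source frames × (target rate / source rate) = 20616 × (50)/(24) = 20616 × 25/12 = 42950.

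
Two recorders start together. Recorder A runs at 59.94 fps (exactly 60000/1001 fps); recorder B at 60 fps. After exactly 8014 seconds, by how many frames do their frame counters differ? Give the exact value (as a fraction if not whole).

A emits 60000/1001 × 8014 = 480840000/1001 frames; B emits 60 × 8014 = 480840.
Difference = 480840/1001 frames (≈ 480.3596); B is ahead of A.

480840/1001 frames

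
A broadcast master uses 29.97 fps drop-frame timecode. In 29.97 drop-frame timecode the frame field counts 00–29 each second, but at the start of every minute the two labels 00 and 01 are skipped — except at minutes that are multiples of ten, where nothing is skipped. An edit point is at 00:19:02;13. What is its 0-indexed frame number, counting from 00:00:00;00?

34237

Complete 10-minute blocks: 1, each 17982 frames → 17982.
Remaining 9 whole minutes in the current block: 1800 + 8 × 1798 = 16184 frames.
Within the current minute: 2 × 30 + 13 − 2 = 71 (labels ;00/;01 skipped at this minute). Total = 17982 + 16184 + 71 = 34237.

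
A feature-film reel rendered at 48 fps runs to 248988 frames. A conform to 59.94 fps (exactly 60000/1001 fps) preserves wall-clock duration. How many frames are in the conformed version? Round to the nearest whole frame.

Frames at target rate = 248988 × (60000/1001) / (48) = 311235000/1001 ≈ 310924.076.
Nearest whole frame: 310924.

310924 frames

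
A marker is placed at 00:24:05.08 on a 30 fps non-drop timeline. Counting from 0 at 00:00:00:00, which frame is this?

Total seconds to the label: (0 × 3600 + 24 × 60 + 5) = 1445.
Frame index = 1445 × 30 + 8 = 43358.

43358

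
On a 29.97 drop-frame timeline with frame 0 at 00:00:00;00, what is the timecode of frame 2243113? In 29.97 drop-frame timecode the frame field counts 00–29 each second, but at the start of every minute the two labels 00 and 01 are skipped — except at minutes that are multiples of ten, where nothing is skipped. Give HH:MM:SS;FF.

Ten DF minutes hold 17982 frames, so frame 2243113 lies in block 124 (frames 2229768–2247749) with 13345 frames into that block.
The block's first minute is 1800 frames and the rest 1798 each; 13345 frames reaches minute 7, so 124 × 18 + 7 × 2 = 2246 labels have been skipped so far.
Adding those back, label number 2243113 + 2246 = 2245359 at 30 labels/s is 74845 s + 9 f = 20 h 47 min 25 s frame 9, i.e. 20:47:25;09.

20:47:25;09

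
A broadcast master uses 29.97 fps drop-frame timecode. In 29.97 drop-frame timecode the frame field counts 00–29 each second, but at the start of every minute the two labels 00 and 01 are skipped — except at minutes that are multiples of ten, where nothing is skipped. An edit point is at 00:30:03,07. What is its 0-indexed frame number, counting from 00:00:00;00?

54043

Complete 10-minute blocks: 3, each 17982 frames → 53946.
Remaining 0 whole minutes in the current block: 0 frames.
Within the current minute: 3 × 30 + 7 = 97. Total = 53946 + 0 + 97 = 54043.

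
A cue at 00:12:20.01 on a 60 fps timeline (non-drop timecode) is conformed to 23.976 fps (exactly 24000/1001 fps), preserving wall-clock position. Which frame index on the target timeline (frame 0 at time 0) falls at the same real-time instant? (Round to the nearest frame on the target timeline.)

frame 17743

Source frame index: (0×3600 + 12×60 + 20) × 60 + 1 = 44401.
Real time: 44401 / (60) = 44401/60 s.
Target frame: (44401/60) × (24000/1001) = 2537200/143 ≈ 17742.657 → 17743.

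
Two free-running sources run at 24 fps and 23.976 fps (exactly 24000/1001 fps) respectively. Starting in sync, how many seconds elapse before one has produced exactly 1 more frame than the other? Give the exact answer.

1001/24 seconds

The gap grows by |24000/1001 − 24| = 24/1001 frames per second.
Time for a 1-frame gap: 1 ÷ (24/1001) = 1001/24 s.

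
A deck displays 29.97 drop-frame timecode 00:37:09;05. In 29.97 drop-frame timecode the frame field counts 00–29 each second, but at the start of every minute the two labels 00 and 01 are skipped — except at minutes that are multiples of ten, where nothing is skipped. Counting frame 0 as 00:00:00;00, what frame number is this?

As if non-drop at 30 labels/s: (0 × 3600 + 37 × 60 + 9) × 30 + 5 = 66875.
Minute boundaries passed: 37; those not divisible by 10: 37 − 3 = 34; dropped labels = 2 × 34 = 68.
Actual frame index = 66875 − 68 = 66807.

66807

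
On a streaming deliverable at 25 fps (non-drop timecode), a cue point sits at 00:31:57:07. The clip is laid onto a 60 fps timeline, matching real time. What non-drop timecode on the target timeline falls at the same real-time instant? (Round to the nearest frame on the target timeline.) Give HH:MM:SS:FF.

Source frame index: (0×3600 + 31×60 + 57) × 25 + 7 = 47932.
Real time: 47932 / (25) = 47932/25 s.
Target frame: (47932/25) × (60) = 575184/5 ≈ 115036.800 → 115037.
At 60 labels/s: frame 115037 → 00:31:57:17.

00:31:57:17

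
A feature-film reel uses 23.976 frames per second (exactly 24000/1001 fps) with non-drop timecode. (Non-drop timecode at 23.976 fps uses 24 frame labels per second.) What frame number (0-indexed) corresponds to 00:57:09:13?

82309

Total seconds to the label: (0 × 3600 + 57 × 60 + 9) = 3429.
Frame index = 3429 × 24 + 13 = 82309.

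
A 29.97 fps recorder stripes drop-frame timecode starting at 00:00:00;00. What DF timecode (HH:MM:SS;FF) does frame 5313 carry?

00:02:57;07

Each 10-minute DF block holds 10 × 60 × 30 − 9 × 2 = 17982 frames. 5313 ÷ 17982 → 0 full blocks, remainder 5313.
Within the partial block the first minute is 1800 frames and each further minute 1798, so 2 further minute boundaries passed. Total skipped labels = 18 × 0 + 2 × 2 = 4.
Non-drop label index = 5313 + 4 = 5317; at 30 labels/s that is 00:02:57:07, i.e. DF 00:02:57;07.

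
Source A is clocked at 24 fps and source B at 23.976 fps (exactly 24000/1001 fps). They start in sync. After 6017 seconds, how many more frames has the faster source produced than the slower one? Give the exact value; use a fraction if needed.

A emits 24 × 6017 = 144408 frames; B emits 24000/1001 × 6017 = 13128000/91.
Difference = 13128/91 frames (≈ 144.2637); B is behind A.

13128/91 frames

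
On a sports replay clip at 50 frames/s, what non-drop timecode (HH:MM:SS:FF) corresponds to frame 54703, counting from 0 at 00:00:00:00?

00:18:14:03

54703 ÷ 50 = 1094 full seconds, remainder 3 frames.
1094 s = 0 h 18 min 14 s.
Timecode: 00:18:14:03.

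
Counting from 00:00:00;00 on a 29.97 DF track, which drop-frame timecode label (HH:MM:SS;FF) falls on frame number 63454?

00:35:17;08

Each 10-minute DF block holds 10 × 60 × 30 − 9 × 2 = 17982 frames. 63454 ÷ 17982 → 3 full blocks, remainder 9508.
Within the partial block the first minute is 1800 frames and each further minute 1798, so 5 further minute boundaries passed. Total skipped labels = 18 × 3 + 2 × 5 = 64.
Non-drop label index = 63454 + 64 = 63518; at 30 labels/s that is 00:35:17:08, i.e. DF 00:35:17;08.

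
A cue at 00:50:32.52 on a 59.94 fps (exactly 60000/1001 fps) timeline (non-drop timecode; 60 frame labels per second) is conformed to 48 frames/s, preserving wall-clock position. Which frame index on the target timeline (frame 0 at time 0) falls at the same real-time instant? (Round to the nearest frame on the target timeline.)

Source frame index: (0×3600 + 50×60 + 32) × 60 + 52 = 181972.
Real time: 181972 / (60000/1001) = 45538493/15000 s.
Target frame: (45538493/15000) × (48) = 91076986/625 ≈ 145723.178 → 145723.

frame 145723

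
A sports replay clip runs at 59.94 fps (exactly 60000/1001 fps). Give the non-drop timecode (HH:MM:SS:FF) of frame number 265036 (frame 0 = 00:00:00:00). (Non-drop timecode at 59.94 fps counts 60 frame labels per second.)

265036 ÷ 60 = 4417 full seconds, remainder 16 frames.
4417 s = 1 h 13 min 37 s.
Timecode: 01:13:37:16.

01:13:37:16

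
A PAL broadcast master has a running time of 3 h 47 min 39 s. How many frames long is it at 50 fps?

3 h 47 min 39 s = 13659 s.
Frames = 13659 × 50 = 682950.

682950 frames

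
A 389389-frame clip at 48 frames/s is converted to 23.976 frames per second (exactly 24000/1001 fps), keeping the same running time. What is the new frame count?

Target frames = source frames × (target rate / source rate) = 389389 × (24000/1001)/(48) = 389389 × 500/1001 = 194500.

194500 frames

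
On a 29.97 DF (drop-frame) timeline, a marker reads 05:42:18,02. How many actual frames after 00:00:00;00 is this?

615526

As if non-drop at 30 labels/s: (5 × 3600 + 42 × 60 + 18) × 30 + 2 = 616142.
Minute boundaries passed: 342; those not divisible by 10: 342 − 34 = 308; dropped labels = 2 × 308 = 616.
Actual frame index = 616142 − 616 = 615526.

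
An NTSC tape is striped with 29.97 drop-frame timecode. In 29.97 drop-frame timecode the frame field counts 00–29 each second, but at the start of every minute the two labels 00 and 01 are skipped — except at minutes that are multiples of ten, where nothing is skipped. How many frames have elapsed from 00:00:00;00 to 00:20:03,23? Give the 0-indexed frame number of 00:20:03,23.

36077

As if non-drop at 30 labels/s: (0 × 3600 + 20 × 60 + 3) × 30 + 23 = 36113.
Minute boundaries passed: 20; those not divisible by 10: 20 − 2 = 18; dropped labels = 2 × 18 = 36.
Actual frame index = 36113 − 36 = 36077.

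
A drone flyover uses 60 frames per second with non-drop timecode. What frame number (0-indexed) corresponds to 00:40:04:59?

frame 144299

Total seconds to the label: (0 × 3600 + 40 × 60 + 4) = 2404.
Frame index = 2404 × 60 + 59 = 144299.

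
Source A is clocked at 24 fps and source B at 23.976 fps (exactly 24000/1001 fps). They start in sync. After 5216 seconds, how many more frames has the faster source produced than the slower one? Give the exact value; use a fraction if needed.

125184/1001 frames

A emits 24 × 5216 = 125184 frames; B emits 24000/1001 × 5216 = 125184000/1001.
Difference = 125184/1001 frames (≈ 125.0589); B is behind A.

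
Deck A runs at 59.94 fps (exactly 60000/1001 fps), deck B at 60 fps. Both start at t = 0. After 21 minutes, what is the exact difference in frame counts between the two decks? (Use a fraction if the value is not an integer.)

21 min = 1260 s.
A emits 60000/1001 × 1260 = 10800000/143 frames; B emits 60 × 1260 = 75600.
Difference = 10800/143 frames (≈ 75.5245); B is ahead of A.

10800/143 frames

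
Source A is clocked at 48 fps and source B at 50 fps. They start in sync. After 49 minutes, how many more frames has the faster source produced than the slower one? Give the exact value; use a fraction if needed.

5880 frames

49 min = 2940 s.
A emits 48 × 2940 = 141120 frames; B emits 50 × 2940 = 147000.
Difference = 5880 frames; B is ahead of A.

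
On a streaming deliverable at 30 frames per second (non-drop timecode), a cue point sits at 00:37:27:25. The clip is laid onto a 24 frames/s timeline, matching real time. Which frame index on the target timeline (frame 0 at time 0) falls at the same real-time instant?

frame 53948

Source frame index: (0×3600 + 37×60 + 27) × 30 + 25 = 67435.
Real time: 67435 / (30) = 13487/6 s.
Target frame: (13487/6) × (24) = 53948.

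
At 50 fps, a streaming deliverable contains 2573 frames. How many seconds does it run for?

51.46 seconds

Running time = 2573 / (50) = 51.46 s.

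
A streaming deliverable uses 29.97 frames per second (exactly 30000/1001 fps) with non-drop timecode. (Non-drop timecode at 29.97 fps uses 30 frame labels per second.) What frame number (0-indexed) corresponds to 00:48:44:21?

Total seconds to the label: (0 × 3600 + 48 × 60 + 44) = 2924.
Frame index = 2924 × 30 + 21 = 87741.

frame 87741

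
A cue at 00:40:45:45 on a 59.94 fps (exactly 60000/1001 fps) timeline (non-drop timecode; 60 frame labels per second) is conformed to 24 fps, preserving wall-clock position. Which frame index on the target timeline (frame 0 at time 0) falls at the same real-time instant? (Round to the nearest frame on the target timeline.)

frame 58757

Source frame index: (0×3600 + 40×60 + 45) × 60 + 45 = 146745.
Real time: 146745 / (60000/1001) = 9792783/4000 s.
Target frame: (9792783/4000) × (24) = 29378349/500 ≈ 58756.698 → 58757.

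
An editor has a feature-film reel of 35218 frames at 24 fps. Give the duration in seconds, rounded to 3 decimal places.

1467.417 seconds

Running time = 35218 × 1/24 = 17609/12 s ≈ 1467.417 s.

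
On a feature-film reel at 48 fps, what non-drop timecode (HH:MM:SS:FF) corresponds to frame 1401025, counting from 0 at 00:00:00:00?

1401025 ÷ 48 = 29188 full seconds, remainder 1 frame.
29188 s = 8 h 6 min 28 s.
Timecode: 08:06:28:01.

08:06:28:01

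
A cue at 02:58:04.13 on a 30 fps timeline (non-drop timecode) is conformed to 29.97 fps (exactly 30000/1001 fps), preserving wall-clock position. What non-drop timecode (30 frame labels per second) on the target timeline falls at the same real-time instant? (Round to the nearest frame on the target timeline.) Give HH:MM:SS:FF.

02:57:53:23

Source frame index: (2×3600 + 58×60 + 4) × 30 + 13 = 320533.
Real time: 320533 / (30) = 320533/30 s.
Target frame: (320533/30) × (30000/1001) = 320533000/1001 ≈ 320212.787 → 320213.
At 30 labels/s: frame 320213 → 02:57:53:23.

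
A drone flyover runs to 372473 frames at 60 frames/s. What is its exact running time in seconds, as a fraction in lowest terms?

372473/60 seconds

Running time = 372473 ÷ (60) = 372473 × 1/60 = 372473/60 s.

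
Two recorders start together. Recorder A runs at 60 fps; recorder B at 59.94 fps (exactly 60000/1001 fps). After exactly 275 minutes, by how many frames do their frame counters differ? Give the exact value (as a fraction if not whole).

90000/91 frames

275 min = 16500 s.
A emits 60 × 16500 = 990000 frames; B emits 60000/1001 × 16500 = 90000000/91.
Difference = 90000/91 frames (≈ 989.0110); B is behind A.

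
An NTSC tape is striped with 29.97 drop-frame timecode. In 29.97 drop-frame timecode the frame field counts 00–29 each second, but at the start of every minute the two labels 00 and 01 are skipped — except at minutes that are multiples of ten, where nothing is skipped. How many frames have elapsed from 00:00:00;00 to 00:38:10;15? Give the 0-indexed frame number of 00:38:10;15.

As if non-drop at 30 labels/s: (0 × 3600 + 38 × 60 + 10) × 30 + 15 = 68715.
Minute boundaries passed: 38; those not divisible by 10: 38 − 3 = 35; dropped labels = 2 × 35 = 70.
Actual frame index = 68715 − 70 = 68645.

68645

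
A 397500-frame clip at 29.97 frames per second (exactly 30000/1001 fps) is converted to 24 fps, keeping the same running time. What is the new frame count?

318318 frames

Target frames = source frames × (target rate / source rate) = 397500 × (24)/(30000/1001) = 397500 × 1001/1250 = 318318.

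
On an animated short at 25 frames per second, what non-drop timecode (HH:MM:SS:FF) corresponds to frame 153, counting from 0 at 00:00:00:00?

00:00:06:03

153 ÷ 25 = 6 full seconds, remainder 3 frames.
6 s = 0 h 0 min 6 s.
Timecode: 00:00:06:03.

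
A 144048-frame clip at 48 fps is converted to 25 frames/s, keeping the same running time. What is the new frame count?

Target frames = source frames × (target rate / source rate) = 144048 × (25)/(48) = 144048 × 25/48 = 75025.

75025 frames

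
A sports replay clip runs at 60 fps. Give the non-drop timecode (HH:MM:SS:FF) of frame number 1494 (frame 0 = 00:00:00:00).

00:00:24:54

1494 ÷ 60 = 24 full seconds, remainder 54 frames.
24 s = 0 h 0 min 24 s.
Timecode: 00:00:24:54.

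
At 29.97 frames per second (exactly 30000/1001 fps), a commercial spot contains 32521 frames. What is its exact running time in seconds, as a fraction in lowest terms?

Running time = 32521 ÷ (30000/1001) = 32521 × 1001/30000 = 32553521/30000 s.

32553521/30000 seconds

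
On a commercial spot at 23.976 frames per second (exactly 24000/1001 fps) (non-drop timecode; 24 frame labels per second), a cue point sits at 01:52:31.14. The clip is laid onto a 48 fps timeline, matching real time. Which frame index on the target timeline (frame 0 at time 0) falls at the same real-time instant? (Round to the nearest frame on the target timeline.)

Source frame index: (1×3600 + 52×60 + 31) × 24 + 14 = 162038.
Real time: 162038 / (24000/1001) = 81100019/12000 s.
Target frame: (81100019/12000) × (48) = 81100019/250 ≈ 324400.076 → 324400.

frame 324400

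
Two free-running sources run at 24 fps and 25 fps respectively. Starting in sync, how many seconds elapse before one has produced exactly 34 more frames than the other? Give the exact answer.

34 seconds

The gap grows by |25 − 24| = 1 frame per second.
Time for a 34-frame gap: 34 ÷ (1) = 34 s.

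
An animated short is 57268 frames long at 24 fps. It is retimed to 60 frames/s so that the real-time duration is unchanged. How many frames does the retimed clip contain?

Target frames = source frames × (target rate / source rate) = 57268 × (60)/(24) = 57268 × 5/2 = 143170.

143170 frames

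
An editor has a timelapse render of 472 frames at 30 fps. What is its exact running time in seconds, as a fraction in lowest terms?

Running time = 472 ÷ (30) = 472 × 1/30 = 236/15 s.

236/15 seconds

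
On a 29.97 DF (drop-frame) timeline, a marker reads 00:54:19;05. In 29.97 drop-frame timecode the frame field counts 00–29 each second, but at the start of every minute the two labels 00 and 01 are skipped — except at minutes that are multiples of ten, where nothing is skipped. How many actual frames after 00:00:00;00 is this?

97677

As if non-drop at 30 labels/s: (0 × 3600 + 54 × 60 + 19) × 30 + 5 = 97775.
Minute boundaries passed: 54; those not divisible by 10: 54 − 5 = 49; dropped labels = 2 × 49 = 98.
Actual frame index = 97775 − 98 = 97677.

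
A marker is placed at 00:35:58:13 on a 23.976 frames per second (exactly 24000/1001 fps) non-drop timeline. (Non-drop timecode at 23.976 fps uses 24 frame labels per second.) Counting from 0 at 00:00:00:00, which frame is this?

Total seconds to the label: (0 × 3600 + 35 × 60 + 58) = 2158.
Frame index = 2158 × 24 + 13 = 51805.

frame 51805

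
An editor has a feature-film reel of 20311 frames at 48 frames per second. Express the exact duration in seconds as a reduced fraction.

Running time = 20311 ÷ (48) = 20311 × 1/48 = 20311/48 s.

20311/48 seconds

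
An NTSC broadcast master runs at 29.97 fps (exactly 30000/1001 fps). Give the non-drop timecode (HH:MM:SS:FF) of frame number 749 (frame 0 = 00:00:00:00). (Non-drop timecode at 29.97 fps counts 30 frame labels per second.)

749 ÷ 30 = 24 full seconds, remainder 29 frames.
24 s = 0 h 0 min 24 s.
Timecode: 00:00:24:29.

00:00:24:29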